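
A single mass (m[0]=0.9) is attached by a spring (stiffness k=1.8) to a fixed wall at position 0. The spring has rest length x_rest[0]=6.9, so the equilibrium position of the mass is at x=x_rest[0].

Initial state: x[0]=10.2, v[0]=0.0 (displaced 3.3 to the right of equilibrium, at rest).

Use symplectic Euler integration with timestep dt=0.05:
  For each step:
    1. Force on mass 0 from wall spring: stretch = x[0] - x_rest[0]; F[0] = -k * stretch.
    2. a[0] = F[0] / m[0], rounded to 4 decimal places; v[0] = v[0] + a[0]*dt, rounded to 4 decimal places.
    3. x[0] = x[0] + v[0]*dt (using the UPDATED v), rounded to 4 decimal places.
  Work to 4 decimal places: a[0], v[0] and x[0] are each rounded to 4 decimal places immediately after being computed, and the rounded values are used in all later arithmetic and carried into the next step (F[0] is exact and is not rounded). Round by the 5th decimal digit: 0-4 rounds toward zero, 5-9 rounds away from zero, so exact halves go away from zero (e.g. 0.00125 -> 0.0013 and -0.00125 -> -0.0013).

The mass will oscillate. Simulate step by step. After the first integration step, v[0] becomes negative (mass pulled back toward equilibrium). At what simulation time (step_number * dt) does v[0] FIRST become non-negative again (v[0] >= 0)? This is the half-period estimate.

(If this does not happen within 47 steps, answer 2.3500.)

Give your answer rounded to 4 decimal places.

Answer: 2.2500

Derivation:
Step 0: x=[10.2000] v=[0.0000]
Step 1: x=[10.1835] v=[-0.3300]
Step 2: x=[10.1506] v=[-0.6584]
Step 3: x=[10.1014] v=[-0.9835]
Step 4: x=[10.0362] v=[-1.3036]
Step 5: x=[9.9553] v=[-1.6172]
Step 6: x=[9.8592] v=[-1.9227]
Step 7: x=[9.7483] v=[-2.2186]
Step 8: x=[9.6231] v=[-2.5034]
Step 9: x=[9.4843] v=[-2.7757]
Step 10: x=[9.3326] v=[-3.0341]
Step 11: x=[9.1687] v=[-3.2774]
Step 12: x=[8.9935] v=[-3.5043]
Step 13: x=[8.8078] v=[-3.7137]
Step 14: x=[8.6126] v=[-3.9045]
Step 15: x=[8.4088] v=[-4.0758]
Step 16: x=[8.1975] v=[-4.2267]
Step 17: x=[7.9797] v=[-4.3565]
Step 18: x=[7.7565] v=[-4.4645]
Step 19: x=[7.5290] v=[-4.5502]
Step 20: x=[7.2983] v=[-4.6131]
Step 21: x=[7.0657] v=[-4.6529]
Step 22: x=[6.8322] v=[-4.6695]
Step 23: x=[6.5991] v=[-4.6627]
Step 24: x=[6.3675] v=[-4.6326]
Step 25: x=[6.1385] v=[-4.5794]
Step 26: x=[5.9133] v=[-4.5033]
Step 27: x=[5.6931] v=[-4.4046]
Step 28: x=[5.4789] v=[-4.2839]
Step 29: x=[5.2718] v=[-4.1418]
Step 30: x=[5.0729] v=[-3.9790]
Step 31: x=[4.8831] v=[-3.7963]
Step 32: x=[4.7034] v=[-3.5946]
Step 33: x=[4.5347] v=[-3.3749]
Step 34: x=[4.3778] v=[-3.1384]
Step 35: x=[4.2335] v=[-2.8862]
Step 36: x=[4.1025] v=[-2.6196]
Step 37: x=[3.9855] v=[-2.3399]
Step 38: x=[3.8831] v=[-2.0485]
Step 39: x=[3.7958] v=[-1.7468]
Step 40: x=[3.7240] v=[-1.4364]
Step 41: x=[3.6681] v=[-1.1188]
Step 42: x=[3.6283] v=[-0.7956]
Step 43: x=[3.6049] v=[-0.4684]
Step 44: x=[3.5980] v=[-0.1389]
Step 45: x=[3.6076] v=[0.1913]
First v>=0 after going negative at step 45, time=2.2500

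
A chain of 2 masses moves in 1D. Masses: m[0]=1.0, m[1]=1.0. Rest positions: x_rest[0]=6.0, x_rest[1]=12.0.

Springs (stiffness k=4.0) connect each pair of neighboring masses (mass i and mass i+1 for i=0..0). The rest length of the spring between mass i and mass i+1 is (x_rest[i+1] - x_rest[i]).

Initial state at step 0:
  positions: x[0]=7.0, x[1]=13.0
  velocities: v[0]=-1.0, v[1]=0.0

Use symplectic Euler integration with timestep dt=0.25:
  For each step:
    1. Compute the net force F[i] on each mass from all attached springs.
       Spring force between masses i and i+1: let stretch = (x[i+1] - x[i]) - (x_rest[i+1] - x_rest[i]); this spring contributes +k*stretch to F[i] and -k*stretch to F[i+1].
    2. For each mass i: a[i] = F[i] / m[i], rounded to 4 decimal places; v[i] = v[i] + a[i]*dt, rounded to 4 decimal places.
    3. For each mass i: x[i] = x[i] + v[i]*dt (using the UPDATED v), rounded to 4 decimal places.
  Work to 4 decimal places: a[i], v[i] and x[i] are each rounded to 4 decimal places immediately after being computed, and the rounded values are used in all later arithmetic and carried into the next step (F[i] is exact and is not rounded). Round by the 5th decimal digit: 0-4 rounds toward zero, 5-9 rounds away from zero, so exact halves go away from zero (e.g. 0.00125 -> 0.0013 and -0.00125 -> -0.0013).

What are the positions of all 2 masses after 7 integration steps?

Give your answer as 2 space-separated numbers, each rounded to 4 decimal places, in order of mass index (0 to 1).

Step 0: x=[7.0000 13.0000] v=[-1.0000 0.0000]
Step 1: x=[6.7500 13.0000] v=[-1.0000 0.0000]
Step 2: x=[6.5625 12.9375] v=[-0.7500 -0.2500]
Step 3: x=[6.4688 12.7813] v=[-0.3750 -0.6250]
Step 4: x=[6.4532 12.5469] v=[-0.0625 -0.9375]
Step 5: x=[6.4610 12.2891] v=[0.0312 -1.0312]
Step 6: x=[6.4258 12.0743] v=[-0.1407 -0.8593]
Step 7: x=[6.3028 11.9474] v=[-0.4922 -0.5078]

Answer: 6.3028 11.9474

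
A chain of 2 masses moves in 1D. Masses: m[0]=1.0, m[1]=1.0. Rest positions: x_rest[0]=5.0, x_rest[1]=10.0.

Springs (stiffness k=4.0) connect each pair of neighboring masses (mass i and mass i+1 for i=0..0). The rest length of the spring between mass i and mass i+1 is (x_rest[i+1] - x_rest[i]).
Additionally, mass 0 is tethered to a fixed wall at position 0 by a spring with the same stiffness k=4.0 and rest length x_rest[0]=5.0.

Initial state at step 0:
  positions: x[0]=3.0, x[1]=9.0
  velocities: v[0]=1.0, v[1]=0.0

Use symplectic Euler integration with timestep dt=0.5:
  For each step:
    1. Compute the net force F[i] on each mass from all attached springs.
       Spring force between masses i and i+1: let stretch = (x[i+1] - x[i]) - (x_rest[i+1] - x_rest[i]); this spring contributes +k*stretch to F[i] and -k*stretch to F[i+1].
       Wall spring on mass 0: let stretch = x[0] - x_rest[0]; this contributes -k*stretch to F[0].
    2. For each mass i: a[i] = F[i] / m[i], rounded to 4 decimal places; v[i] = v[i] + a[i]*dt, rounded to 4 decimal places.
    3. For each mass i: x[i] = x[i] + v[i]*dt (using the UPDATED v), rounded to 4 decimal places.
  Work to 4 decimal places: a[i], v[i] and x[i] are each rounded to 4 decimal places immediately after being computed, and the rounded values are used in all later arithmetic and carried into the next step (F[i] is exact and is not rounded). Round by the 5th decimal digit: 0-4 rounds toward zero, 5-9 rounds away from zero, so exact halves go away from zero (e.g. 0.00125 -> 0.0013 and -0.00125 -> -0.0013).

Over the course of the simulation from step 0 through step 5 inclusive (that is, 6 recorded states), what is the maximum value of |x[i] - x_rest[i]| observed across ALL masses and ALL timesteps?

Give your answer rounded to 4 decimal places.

Answer: 2.5000

Derivation:
Step 0: x=[3.0000 9.0000] v=[1.0000 0.0000]
Step 1: x=[6.5000 8.0000] v=[7.0000 -2.0000]
Step 2: x=[5.0000 10.5000] v=[-3.0000 5.0000]
Step 3: x=[4.0000 12.5000] v=[-2.0000 4.0000]
Step 4: x=[7.5000 11.0000] v=[7.0000 -3.0000]
Step 5: x=[7.0000 11.0000] v=[-1.0000 0.0000]
Max displacement = 2.5000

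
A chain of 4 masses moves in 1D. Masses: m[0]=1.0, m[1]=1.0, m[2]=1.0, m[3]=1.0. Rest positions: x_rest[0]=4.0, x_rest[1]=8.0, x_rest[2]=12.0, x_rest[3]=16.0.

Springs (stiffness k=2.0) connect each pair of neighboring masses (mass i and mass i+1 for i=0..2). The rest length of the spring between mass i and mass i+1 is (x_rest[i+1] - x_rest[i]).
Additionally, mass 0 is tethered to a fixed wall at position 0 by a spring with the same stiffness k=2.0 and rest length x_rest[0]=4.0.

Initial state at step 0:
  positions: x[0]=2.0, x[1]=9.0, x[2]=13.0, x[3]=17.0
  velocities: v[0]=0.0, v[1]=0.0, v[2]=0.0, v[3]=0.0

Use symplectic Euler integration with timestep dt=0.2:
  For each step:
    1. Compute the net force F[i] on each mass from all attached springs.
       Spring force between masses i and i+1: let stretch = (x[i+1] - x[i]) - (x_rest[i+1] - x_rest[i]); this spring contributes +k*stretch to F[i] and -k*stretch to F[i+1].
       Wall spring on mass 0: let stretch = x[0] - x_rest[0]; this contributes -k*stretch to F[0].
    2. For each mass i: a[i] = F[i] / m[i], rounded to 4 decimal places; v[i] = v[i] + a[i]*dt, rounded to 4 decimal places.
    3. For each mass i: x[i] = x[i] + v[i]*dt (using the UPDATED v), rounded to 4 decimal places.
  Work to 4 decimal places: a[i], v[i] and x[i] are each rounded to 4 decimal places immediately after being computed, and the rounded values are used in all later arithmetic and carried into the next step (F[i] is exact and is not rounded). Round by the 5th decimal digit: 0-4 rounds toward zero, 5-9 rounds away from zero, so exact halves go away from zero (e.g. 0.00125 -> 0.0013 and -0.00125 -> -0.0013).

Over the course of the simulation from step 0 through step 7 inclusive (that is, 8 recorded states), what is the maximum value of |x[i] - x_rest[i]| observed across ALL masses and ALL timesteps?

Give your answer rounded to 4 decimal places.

Answer: 2.0108

Derivation:
Step 0: x=[2.0000 9.0000 13.0000 17.0000] v=[0.0000 0.0000 0.0000 0.0000]
Step 1: x=[2.4000 8.7600 13.0000 17.0000] v=[2.0000 -1.2000 0.0000 0.0000]
Step 2: x=[3.1168 8.3504 12.9808 17.0000] v=[3.5840 -2.0480 -0.0960 0.0000]
Step 3: x=[4.0029 7.8925 12.9127 16.9985] v=[4.4307 -2.2893 -0.3405 -0.0077]
Step 4: x=[4.8800 7.5251 12.7698 16.9901] v=[4.3854 -1.8371 -0.7143 -0.0420]
Step 5: x=[5.5783 7.3656 12.5450 16.9641] v=[3.4914 -0.7973 -1.1241 -0.1301]
Step 6: x=[5.9733 7.4775 12.2594 16.9046] v=[1.9750 0.5595 -1.4282 -0.2977]
Step 7: x=[6.0108 7.8516 11.9628 16.7934] v=[0.1874 1.8706 -1.4829 -0.5558]
Max displacement = 2.0108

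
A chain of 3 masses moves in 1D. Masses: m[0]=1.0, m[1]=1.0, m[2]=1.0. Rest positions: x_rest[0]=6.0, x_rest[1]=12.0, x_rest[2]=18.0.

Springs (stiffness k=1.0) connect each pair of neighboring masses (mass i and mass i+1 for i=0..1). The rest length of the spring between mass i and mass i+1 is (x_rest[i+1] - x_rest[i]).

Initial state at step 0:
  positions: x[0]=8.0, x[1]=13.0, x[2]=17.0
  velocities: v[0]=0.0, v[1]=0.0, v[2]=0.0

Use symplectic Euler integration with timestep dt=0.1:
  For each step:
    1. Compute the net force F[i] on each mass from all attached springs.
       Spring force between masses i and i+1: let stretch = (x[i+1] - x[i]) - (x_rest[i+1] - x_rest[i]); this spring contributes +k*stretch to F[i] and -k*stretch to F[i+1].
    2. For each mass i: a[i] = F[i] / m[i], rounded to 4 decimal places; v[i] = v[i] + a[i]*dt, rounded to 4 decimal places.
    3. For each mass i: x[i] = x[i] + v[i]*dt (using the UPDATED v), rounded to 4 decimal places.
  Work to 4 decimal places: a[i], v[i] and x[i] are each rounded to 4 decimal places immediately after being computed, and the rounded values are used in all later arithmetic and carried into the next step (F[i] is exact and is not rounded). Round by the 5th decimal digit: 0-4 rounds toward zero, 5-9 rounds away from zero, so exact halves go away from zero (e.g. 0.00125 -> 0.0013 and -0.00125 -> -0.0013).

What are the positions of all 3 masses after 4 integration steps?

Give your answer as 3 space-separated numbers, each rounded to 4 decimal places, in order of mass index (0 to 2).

Step 0: x=[8.0000 13.0000 17.0000] v=[0.0000 0.0000 0.0000]
Step 1: x=[7.9900 12.9900 17.0200] v=[-0.1000 -0.1000 0.2000]
Step 2: x=[7.9700 12.9703 17.0597] v=[-0.2000 -0.1970 0.3970]
Step 3: x=[7.9400 12.9415 17.1185] v=[-0.3000 -0.2881 0.5881]
Step 4: x=[7.9000 12.9044 17.1955] v=[-0.3999 -0.3706 0.7704]

Answer: 7.9000 12.9044 17.1955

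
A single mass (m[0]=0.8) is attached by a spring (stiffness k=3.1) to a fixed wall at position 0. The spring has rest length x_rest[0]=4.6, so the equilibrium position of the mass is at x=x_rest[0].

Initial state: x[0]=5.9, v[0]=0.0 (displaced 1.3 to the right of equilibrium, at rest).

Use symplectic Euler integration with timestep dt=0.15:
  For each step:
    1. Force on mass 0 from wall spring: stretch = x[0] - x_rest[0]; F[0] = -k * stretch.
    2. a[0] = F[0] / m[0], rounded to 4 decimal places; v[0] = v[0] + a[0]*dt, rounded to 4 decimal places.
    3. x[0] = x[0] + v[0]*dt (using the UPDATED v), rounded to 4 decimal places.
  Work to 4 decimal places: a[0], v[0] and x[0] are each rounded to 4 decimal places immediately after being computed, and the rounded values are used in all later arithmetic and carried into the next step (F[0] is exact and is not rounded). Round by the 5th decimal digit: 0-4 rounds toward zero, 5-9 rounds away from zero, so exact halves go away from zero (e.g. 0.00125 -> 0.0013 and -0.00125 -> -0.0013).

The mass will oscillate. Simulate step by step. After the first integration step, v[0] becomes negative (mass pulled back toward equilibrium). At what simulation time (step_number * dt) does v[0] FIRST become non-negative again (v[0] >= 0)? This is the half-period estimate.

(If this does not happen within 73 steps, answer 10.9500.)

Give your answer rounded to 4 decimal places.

Answer: 1.6500

Derivation:
Step 0: x=[5.9000] v=[0.0000]
Step 1: x=[5.7867] v=[-0.7556]
Step 2: x=[5.5699] v=[-1.4454]
Step 3: x=[5.2685] v=[-2.0092]
Step 4: x=[4.9088] v=[-2.3978]
Step 5: x=[4.5222] v=[-2.5773]
Step 6: x=[4.1424] v=[-2.5321]
Step 7: x=[3.8025] v=[-2.2661]
Step 8: x=[3.5321] v=[-1.8026]
Step 9: x=[3.3548] v=[-1.1819]
Step 10: x=[3.2861] v=[-0.4581]
Step 11: x=[3.3319] v=[0.3056]
First v>=0 after going negative at step 11, time=1.6500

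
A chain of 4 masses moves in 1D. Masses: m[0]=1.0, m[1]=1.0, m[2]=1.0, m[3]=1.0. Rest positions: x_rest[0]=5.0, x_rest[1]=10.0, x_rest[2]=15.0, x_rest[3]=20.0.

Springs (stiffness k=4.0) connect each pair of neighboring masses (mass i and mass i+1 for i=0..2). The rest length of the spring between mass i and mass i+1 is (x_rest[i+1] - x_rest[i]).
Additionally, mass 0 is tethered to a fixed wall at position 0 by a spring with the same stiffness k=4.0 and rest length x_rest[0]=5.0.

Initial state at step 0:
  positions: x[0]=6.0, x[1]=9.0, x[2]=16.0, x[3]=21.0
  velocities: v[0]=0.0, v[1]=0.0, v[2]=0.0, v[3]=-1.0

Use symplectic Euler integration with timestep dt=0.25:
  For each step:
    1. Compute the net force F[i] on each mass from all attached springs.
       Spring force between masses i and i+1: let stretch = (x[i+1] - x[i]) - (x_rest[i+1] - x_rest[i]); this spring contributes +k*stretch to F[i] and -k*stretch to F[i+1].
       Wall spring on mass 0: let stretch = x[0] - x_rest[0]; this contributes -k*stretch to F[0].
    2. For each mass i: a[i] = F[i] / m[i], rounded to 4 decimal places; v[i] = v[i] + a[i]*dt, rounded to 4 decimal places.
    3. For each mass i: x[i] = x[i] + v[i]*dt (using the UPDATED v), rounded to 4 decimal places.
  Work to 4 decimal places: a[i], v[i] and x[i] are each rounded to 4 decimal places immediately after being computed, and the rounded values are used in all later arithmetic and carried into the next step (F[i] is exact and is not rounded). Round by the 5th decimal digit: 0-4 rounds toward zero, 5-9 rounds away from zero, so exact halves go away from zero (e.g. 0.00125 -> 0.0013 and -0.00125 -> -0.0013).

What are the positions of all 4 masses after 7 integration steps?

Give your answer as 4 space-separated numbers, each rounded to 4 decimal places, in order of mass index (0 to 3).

Step 0: x=[6.0000 9.0000 16.0000 21.0000] v=[0.0000 0.0000 0.0000 -1.0000]
Step 1: x=[5.2500 10.0000 15.5000 20.7500] v=[-3.0000 4.0000 -2.0000 -1.0000]
Step 2: x=[4.3750 11.1875 14.9375 20.4375] v=[-3.5000 4.7500 -2.2500 -1.2500]
Step 3: x=[4.1094 11.6094 14.8125 20.0000] v=[-1.0625 1.6875 -0.5000 -1.7500]
Step 4: x=[4.6914 10.9571 15.1836 19.5156] v=[2.3281 -2.6094 1.4844 -1.9375]
Step 5: x=[5.6670 9.7950 15.5811 19.1982] v=[3.9024 -4.6486 1.5899 -1.2695]
Step 6: x=[6.2579 9.0474 15.4363 19.2266] v=[2.3634 -2.9905 -0.5791 0.1134]
Step 7: x=[5.9817 9.1996 14.6419 19.5574] v=[-1.1050 0.6089 -3.1777 1.3231]

Answer: 5.9817 9.1996 14.6419 19.5574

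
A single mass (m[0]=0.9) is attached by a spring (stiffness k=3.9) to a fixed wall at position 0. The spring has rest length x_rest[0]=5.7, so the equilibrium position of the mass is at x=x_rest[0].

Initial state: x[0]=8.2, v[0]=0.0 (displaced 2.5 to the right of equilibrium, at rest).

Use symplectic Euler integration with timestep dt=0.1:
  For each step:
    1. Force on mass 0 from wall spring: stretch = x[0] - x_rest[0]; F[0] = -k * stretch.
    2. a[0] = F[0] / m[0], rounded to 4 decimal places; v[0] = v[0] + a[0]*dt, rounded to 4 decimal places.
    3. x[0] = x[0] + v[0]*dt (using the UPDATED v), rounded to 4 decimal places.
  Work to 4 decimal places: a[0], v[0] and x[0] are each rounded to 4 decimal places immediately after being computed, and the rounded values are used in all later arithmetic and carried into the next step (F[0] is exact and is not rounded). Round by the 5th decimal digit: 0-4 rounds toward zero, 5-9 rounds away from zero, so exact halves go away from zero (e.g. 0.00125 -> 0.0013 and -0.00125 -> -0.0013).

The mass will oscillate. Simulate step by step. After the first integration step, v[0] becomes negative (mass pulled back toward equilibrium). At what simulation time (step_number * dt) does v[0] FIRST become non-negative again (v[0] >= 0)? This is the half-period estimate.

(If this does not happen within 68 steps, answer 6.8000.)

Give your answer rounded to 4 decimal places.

Answer: 1.6000

Derivation:
Step 0: x=[8.2000] v=[0.0000]
Step 1: x=[8.0917] v=[-1.0833]
Step 2: x=[7.8797] v=[-2.1197]
Step 3: x=[7.5733] v=[-3.0642]
Step 4: x=[7.1857] v=[-3.8760]
Step 5: x=[6.7337] v=[-4.5198]
Step 6: x=[6.2369] v=[-4.9677]
Step 7: x=[5.7169] v=[-5.2004]
Step 8: x=[5.1961] v=[-5.2077]
Step 9: x=[4.6972] v=[-4.9893]
Step 10: x=[4.2417] v=[-4.5548]
Step 11: x=[3.8494] v=[-3.9229]
Step 12: x=[3.5373] v=[-3.1210]
Step 13: x=[3.3189] v=[-2.1838]
Step 14: x=[3.2037] v=[-1.1520]
Step 15: x=[3.1967] v=[-0.0703]
Step 16: x=[3.2982] v=[1.0145]
First v>=0 after going negative at step 16, time=1.6000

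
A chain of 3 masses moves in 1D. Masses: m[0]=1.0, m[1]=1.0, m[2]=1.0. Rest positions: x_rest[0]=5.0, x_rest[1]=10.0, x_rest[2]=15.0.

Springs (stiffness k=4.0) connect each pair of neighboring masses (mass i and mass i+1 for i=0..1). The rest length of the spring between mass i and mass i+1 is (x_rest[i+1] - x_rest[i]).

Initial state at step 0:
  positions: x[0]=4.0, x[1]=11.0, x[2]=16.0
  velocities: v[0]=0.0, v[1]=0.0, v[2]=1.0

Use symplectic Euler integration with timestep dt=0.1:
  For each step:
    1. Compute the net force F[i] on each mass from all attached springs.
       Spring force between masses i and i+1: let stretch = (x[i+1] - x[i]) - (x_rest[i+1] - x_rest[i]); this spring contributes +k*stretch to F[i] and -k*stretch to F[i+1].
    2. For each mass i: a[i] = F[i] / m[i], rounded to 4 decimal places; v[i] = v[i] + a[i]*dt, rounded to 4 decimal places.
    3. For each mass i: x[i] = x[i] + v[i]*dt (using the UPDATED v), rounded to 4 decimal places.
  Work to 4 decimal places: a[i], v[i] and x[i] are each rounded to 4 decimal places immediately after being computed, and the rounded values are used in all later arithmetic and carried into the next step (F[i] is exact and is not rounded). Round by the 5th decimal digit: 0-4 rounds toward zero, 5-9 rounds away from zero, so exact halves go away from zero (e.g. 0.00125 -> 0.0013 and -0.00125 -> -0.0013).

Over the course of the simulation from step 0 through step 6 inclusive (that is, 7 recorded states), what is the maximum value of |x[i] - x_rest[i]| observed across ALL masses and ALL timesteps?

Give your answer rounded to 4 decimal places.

Step 0: x=[4.0000 11.0000 16.0000] v=[0.0000 0.0000 1.0000]
Step 1: x=[4.0800 10.9200 16.1000] v=[0.8000 -0.8000 1.0000]
Step 2: x=[4.2336 10.7736 16.1928] v=[1.5360 -1.4640 0.9280]
Step 3: x=[4.4488 10.5824 16.2688] v=[2.1520 -1.9123 0.7603]
Step 4: x=[4.7093 10.3733 16.3174] v=[2.6054 -2.0912 0.4857]
Step 5: x=[4.9964 10.1754 16.3282] v=[2.8710 -1.9792 0.1081]
Step 6: x=[5.2907 10.0164 16.2929] v=[2.9426 -1.5897 -0.3530]
Max displacement = 1.3282

Answer: 1.3282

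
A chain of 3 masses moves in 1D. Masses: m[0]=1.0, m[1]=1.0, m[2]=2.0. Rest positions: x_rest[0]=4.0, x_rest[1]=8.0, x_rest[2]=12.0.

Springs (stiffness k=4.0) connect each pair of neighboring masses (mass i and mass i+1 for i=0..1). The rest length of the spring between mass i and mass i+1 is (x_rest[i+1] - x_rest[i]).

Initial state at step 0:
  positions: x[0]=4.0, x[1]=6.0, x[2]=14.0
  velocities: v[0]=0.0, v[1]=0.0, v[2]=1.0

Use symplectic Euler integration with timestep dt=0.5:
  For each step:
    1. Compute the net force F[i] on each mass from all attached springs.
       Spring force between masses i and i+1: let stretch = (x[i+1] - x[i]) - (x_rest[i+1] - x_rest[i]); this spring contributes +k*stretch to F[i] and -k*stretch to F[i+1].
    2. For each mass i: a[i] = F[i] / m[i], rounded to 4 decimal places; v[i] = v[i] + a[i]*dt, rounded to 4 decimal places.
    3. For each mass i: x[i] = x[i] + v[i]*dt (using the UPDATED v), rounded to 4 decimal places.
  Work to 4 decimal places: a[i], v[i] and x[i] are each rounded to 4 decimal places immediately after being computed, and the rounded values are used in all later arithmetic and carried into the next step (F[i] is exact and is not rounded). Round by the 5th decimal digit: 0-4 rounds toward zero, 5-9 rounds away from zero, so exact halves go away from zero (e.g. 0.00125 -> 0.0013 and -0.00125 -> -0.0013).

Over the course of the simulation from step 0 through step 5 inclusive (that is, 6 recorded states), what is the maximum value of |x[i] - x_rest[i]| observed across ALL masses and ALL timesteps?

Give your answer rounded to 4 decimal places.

Answer: 4.8750

Derivation:
Step 0: x=[4.0000 6.0000 14.0000] v=[0.0000 0.0000 1.0000]
Step 1: x=[2.0000 12.0000 12.5000] v=[-4.0000 12.0000 -3.0000]
Step 2: x=[6.0000 8.5000 12.7500] v=[8.0000 -7.0000 0.5000]
Step 3: x=[8.5000 6.7500 12.8750] v=[5.0000 -3.5000 0.2500]
Step 4: x=[5.2500 12.8750 11.9375] v=[-6.5000 12.2500 -1.8750]
Step 5: x=[5.6250 10.4375 13.4688] v=[0.7500 -4.8750 3.0625]
Max displacement = 4.8750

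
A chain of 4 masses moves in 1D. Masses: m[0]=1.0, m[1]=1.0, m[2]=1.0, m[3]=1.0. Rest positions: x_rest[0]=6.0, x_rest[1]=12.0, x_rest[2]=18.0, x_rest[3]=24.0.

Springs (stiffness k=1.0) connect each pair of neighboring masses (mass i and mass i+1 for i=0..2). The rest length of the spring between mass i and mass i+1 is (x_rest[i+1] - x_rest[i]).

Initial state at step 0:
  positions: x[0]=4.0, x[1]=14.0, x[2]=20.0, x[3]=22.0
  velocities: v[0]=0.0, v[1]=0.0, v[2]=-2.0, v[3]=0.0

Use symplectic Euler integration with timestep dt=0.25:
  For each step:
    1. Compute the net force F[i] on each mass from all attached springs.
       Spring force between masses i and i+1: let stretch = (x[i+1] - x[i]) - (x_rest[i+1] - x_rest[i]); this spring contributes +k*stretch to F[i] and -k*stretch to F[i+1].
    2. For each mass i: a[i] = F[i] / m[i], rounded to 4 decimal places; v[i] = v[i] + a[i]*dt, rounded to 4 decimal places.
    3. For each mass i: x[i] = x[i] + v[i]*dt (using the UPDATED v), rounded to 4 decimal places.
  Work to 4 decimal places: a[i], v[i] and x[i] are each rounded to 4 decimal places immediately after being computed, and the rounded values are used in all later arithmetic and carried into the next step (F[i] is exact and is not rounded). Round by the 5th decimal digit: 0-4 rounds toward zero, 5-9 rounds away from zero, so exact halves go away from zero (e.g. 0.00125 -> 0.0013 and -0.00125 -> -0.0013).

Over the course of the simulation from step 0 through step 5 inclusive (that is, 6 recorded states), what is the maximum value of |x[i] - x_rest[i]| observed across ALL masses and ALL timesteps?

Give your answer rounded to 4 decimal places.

Step 0: x=[4.0000 14.0000 20.0000 22.0000] v=[0.0000 0.0000 -2.0000 0.0000]
Step 1: x=[4.2500 13.7500 19.2500 22.2500] v=[1.0000 -1.0000 -3.0000 1.0000]
Step 2: x=[4.7188 13.2500 18.3438 22.6875] v=[1.8750 -2.0000 -3.6250 1.7500]
Step 3: x=[5.3458 12.5352 17.3907 23.2285] v=[2.5078 -2.8594 -3.8125 2.1641]
Step 4: x=[6.0471 11.6745 16.4990 23.7797] v=[2.8052 -3.4429 -3.5669 2.2047]
Step 5: x=[6.7251 10.7636 15.7608 24.2508] v=[2.7121 -3.6436 -2.9529 1.8845]
Max displacement = 2.2392

Answer: 2.2392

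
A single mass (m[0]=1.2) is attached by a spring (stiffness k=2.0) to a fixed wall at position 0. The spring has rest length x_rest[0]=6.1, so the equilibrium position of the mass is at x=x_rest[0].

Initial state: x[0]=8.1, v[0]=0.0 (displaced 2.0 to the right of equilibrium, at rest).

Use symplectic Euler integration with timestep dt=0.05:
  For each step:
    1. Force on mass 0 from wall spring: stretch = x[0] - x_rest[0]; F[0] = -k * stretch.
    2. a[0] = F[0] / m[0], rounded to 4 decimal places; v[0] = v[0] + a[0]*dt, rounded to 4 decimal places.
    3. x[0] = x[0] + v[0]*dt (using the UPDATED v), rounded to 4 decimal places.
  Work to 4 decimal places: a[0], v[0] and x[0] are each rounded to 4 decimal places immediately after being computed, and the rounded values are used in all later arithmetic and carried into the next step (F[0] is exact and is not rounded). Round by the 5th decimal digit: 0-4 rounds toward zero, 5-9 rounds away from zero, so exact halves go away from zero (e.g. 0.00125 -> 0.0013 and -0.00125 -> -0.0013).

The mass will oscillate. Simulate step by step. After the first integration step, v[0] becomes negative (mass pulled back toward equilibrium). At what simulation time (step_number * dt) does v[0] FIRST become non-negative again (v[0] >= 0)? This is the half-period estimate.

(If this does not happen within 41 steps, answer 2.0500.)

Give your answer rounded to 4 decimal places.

Answer: 2.0500

Derivation:
Step 0: x=[8.1000] v=[0.0000]
Step 1: x=[8.0917] v=[-0.1667]
Step 2: x=[8.0751] v=[-0.3327]
Step 3: x=[8.0502] v=[-0.4973]
Step 4: x=[8.0172] v=[-0.6598]
Step 5: x=[7.9762] v=[-0.8196]
Step 6: x=[7.9274] v=[-0.9760]
Step 7: x=[7.8710] v=[-1.1283]
Step 8: x=[7.8072] v=[-1.2759]
Step 9: x=[7.7363] v=[-1.4182]
Step 10: x=[7.6586] v=[-1.5546]
Step 11: x=[7.5744] v=[-1.6845]
Step 12: x=[7.4840] v=[-1.8074]
Step 13: x=[7.3879] v=[-1.9227]
Step 14: x=[7.2864] v=[-2.0300]
Step 15: x=[7.1800] v=[-2.1289]
Step 16: x=[7.0691] v=[-2.2189]
Step 17: x=[6.9541] v=[-2.2997]
Step 18: x=[6.8356] v=[-2.3709]
Step 19: x=[6.7140] v=[-2.4322]
Step 20: x=[6.5898] v=[-2.4834]
Step 21: x=[6.4636] v=[-2.5242]
Step 22: x=[6.3359] v=[-2.5545]
Step 23: x=[6.2072] v=[-2.5742]
Step 24: x=[6.0780] v=[-2.5831]
Step 25: x=[5.9489] v=[-2.5813]
Step 26: x=[5.8205] v=[-2.5687]
Step 27: x=[5.6932] v=[-2.5454]
Step 28: x=[5.5676] v=[-2.5115]
Step 29: x=[5.4442] v=[-2.4671]
Step 30: x=[5.3236] v=[-2.4125]
Step 31: x=[5.2062] v=[-2.3478]
Step 32: x=[5.0925] v=[-2.2733]
Step 33: x=[4.9830] v=[-2.1893]
Step 34: x=[4.8782] v=[-2.0962]
Step 35: x=[4.7785] v=[-1.9944]
Step 36: x=[4.6843] v=[-1.8843]
Step 37: x=[4.5960] v=[-1.7663]
Step 38: x=[4.5140] v=[-1.6410]
Step 39: x=[4.4386] v=[-1.5088]
Step 40: x=[4.3701] v=[-1.3704]
Step 41: x=[4.3088] v=[-1.2262]
v[0] did not become non-negative within 41 steps; using fallback time=2.0500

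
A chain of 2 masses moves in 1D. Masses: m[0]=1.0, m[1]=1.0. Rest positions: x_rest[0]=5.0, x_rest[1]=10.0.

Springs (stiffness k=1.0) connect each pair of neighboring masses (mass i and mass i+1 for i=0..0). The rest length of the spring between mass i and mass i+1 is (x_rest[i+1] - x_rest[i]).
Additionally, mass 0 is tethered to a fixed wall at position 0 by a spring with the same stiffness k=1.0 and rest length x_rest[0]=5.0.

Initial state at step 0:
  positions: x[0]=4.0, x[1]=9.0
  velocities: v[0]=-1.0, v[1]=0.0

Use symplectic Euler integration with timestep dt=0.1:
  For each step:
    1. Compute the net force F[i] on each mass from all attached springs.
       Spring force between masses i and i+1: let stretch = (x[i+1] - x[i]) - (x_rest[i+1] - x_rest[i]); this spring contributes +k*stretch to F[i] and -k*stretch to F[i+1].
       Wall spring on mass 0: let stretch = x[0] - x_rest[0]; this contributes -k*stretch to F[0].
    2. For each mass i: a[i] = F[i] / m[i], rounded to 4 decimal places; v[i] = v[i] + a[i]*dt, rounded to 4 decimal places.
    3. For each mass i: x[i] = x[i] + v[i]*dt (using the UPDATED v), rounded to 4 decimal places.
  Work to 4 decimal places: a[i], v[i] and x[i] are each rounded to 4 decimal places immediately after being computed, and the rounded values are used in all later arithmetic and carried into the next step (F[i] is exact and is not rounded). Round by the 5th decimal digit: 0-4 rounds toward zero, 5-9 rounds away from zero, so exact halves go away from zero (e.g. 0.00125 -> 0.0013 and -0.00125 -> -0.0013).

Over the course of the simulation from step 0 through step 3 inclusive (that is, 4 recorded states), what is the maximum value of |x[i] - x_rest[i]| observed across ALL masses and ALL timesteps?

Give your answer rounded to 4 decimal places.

Answer: 1.2330

Derivation:
Step 0: x=[4.0000 9.0000] v=[-1.0000 0.0000]
Step 1: x=[3.9100 9.0000] v=[-0.9000 0.0000]
Step 2: x=[3.8318 8.9991] v=[-0.7820 -0.0090]
Step 3: x=[3.7670 8.9965] v=[-0.6485 -0.0257]
Max displacement = 1.2330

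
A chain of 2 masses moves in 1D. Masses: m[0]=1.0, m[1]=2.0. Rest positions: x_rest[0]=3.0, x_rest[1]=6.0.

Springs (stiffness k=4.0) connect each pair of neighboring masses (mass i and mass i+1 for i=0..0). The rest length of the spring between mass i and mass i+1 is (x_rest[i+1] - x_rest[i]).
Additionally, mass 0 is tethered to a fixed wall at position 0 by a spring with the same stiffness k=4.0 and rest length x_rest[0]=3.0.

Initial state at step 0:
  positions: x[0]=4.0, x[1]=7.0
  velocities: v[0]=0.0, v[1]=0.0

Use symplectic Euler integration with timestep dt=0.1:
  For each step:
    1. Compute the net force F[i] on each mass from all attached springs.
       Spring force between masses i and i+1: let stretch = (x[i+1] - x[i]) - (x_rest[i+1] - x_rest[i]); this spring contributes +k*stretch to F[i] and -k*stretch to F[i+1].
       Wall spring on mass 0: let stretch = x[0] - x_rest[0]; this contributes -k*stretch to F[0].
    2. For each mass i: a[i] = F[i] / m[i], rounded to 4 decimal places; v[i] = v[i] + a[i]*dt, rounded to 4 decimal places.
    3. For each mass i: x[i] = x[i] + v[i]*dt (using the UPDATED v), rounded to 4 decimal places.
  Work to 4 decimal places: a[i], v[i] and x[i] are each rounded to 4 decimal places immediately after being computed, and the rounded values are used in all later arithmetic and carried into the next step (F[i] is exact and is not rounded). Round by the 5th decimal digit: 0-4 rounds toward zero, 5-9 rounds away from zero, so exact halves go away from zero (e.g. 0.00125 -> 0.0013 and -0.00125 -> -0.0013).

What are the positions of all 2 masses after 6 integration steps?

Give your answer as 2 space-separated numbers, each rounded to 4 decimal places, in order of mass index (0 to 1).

Step 0: x=[4.0000 7.0000] v=[0.0000 0.0000]
Step 1: x=[3.9600 7.0000] v=[-0.4000 0.0000]
Step 2: x=[3.8832 6.9992] v=[-0.7680 -0.0080]
Step 3: x=[3.7757 6.9961] v=[-1.0749 -0.0312]
Step 4: x=[3.6460 6.9886] v=[-1.2970 -0.0753]
Step 5: x=[3.5042 6.9742] v=[-1.4184 -0.1438]
Step 6: x=[3.3610 6.9504] v=[-1.4321 -0.2378]

Answer: 3.3610 6.9504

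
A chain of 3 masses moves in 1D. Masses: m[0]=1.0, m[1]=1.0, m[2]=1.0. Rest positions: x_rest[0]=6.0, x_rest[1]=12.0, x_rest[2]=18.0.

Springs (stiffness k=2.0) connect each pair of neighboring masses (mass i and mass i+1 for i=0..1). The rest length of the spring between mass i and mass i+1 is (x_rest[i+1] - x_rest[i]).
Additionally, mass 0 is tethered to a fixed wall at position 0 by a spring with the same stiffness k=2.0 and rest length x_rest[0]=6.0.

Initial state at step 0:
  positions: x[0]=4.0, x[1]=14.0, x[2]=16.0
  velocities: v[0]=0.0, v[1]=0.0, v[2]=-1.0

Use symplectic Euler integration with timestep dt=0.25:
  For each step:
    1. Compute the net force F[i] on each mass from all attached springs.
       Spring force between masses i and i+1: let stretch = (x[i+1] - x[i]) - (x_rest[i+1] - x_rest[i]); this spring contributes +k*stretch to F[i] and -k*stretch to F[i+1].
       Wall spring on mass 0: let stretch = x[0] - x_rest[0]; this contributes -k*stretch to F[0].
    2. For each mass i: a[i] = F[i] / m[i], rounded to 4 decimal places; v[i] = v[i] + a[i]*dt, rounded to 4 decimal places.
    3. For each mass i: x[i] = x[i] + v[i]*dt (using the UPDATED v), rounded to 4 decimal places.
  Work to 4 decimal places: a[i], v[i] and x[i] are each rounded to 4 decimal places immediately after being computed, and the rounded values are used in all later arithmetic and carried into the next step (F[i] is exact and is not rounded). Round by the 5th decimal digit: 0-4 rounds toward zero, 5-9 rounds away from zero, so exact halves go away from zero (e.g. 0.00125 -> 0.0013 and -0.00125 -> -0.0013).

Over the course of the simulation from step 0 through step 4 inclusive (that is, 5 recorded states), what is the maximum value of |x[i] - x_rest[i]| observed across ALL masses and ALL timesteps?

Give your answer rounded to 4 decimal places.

Answer: 3.2349

Derivation:
Step 0: x=[4.0000 14.0000 16.0000] v=[0.0000 0.0000 -1.0000]
Step 1: x=[4.7500 13.0000 16.2500] v=[3.0000 -4.0000 1.0000]
Step 2: x=[5.9375 11.3750 16.8438] v=[4.7500 -6.5000 2.3750]
Step 3: x=[7.0625 9.7539 17.5040] v=[4.5000 -6.4844 2.6406]
Step 4: x=[7.6411 8.7651 17.9454] v=[2.3145 -3.9551 1.7656]
Max displacement = 3.2349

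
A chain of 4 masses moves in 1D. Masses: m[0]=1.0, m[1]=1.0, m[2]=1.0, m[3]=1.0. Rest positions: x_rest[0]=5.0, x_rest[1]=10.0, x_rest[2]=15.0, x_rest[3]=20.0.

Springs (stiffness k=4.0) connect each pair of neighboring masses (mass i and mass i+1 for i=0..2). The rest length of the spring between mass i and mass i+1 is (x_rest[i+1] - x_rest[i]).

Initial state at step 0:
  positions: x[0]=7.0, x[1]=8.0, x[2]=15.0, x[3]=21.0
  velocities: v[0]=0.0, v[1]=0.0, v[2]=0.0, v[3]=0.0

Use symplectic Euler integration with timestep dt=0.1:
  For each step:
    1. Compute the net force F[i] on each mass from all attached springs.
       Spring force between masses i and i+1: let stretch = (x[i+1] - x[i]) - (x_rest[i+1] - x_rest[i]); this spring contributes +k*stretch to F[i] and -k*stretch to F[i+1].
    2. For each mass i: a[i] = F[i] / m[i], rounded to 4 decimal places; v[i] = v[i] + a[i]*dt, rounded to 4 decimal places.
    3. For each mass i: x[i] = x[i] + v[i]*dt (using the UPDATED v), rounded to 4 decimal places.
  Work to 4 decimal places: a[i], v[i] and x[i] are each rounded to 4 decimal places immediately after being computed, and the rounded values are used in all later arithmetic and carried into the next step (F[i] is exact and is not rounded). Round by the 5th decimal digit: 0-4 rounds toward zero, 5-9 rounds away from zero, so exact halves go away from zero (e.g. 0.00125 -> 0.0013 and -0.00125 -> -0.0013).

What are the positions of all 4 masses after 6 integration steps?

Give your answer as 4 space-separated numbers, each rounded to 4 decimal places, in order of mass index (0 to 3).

Answer: 4.6236 11.3924 14.7907 20.1934

Derivation:
Step 0: x=[7.0000 8.0000 15.0000 21.0000] v=[0.0000 0.0000 0.0000 0.0000]
Step 1: x=[6.8400 8.2400 14.9600 20.9600] v=[-1.6000 2.4000 -0.4000 -0.4000]
Step 2: x=[6.5360 8.6928 14.8912 20.8800] v=[-3.0400 4.5280 -0.6880 -0.8000]
Step 3: x=[6.1183 9.3073 14.8140 20.7605] v=[-4.1773 6.1446 -0.7718 -1.1955]
Step 4: x=[5.6281 10.0145 14.7544 20.6031] v=[-4.9017 7.0717 -0.5959 -1.5741]
Step 5: x=[5.1134 10.7358 14.7392 20.4117] v=[-5.1471 7.2131 -0.1524 -1.9136]
Step 6: x=[4.6236 11.3924 14.7907 20.1934] v=[-4.8981 6.5655 0.5152 -2.1826]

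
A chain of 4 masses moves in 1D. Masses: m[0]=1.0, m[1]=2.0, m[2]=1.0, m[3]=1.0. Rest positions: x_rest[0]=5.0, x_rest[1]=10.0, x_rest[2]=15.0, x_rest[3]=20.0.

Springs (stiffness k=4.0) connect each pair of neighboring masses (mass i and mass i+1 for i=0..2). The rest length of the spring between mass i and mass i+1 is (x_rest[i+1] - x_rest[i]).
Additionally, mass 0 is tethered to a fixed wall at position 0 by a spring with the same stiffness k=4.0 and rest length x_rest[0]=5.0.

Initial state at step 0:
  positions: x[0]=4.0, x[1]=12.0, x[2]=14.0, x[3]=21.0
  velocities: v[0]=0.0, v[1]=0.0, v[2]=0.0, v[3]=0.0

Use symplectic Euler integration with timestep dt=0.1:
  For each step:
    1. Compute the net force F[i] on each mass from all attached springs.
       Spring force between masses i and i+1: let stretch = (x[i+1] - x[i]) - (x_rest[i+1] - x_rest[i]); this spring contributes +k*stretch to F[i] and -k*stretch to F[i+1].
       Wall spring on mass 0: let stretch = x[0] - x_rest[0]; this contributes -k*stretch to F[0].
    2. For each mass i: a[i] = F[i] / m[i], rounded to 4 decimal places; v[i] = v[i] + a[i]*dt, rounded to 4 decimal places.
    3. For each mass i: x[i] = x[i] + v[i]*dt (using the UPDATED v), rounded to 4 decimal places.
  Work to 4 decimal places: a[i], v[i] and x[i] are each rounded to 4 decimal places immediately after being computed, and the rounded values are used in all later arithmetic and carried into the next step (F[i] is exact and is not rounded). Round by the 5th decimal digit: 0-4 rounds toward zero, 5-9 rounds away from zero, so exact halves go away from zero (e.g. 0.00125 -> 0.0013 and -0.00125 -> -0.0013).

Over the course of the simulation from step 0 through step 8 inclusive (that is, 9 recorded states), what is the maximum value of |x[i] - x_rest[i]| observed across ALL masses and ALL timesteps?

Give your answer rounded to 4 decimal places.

Answer: 2.3202

Derivation:
Step 0: x=[4.0000 12.0000 14.0000 21.0000] v=[0.0000 0.0000 0.0000 0.0000]
Step 1: x=[4.1600 11.8800 14.2000 20.9200] v=[1.6000 -1.2000 2.0000 -0.8000]
Step 2: x=[4.4624 11.6520 14.5760 20.7712] v=[3.0240 -2.2800 3.7600 -1.4880]
Step 3: x=[4.8739 11.3387 15.0829 20.5746] v=[4.1149 -3.1331 5.0685 -1.9661]
Step 4: x=[5.3490 10.9710 15.6597 20.3583] v=[4.7513 -3.6772 5.7675 -2.1628]
Step 5: x=[5.8351 10.5846 16.2369 20.1541] v=[4.8605 -3.8639 5.7715 -2.0422]
Step 6: x=[6.2777 10.2163 16.7447 19.9932] v=[4.4263 -3.6833 5.0775 -1.6091]
Step 7: x=[6.6268 9.8998 17.1213 19.9024] v=[3.4907 -3.1653 3.7655 -0.9085]
Step 8: x=[6.8417 9.6622 17.3202 19.9003] v=[2.1492 -2.3756 1.9893 -0.0209]
Max displacement = 2.3202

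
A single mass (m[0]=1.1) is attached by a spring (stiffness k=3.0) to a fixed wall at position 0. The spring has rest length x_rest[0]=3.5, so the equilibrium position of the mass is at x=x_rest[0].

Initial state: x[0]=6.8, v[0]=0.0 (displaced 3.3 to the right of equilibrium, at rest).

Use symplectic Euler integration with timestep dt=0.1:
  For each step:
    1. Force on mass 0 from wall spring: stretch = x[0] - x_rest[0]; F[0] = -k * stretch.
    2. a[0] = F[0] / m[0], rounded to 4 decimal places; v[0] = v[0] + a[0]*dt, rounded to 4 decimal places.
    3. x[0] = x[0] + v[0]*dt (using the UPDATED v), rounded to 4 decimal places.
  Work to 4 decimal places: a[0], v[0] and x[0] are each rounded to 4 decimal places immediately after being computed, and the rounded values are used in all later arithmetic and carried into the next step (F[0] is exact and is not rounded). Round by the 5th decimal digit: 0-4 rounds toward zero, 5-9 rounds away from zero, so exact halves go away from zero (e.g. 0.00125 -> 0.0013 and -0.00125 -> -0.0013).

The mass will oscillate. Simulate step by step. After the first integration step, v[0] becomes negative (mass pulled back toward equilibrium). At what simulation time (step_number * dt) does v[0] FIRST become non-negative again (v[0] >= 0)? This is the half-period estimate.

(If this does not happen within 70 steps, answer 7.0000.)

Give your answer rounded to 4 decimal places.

Answer: 2.0000

Derivation:
Step 0: x=[6.8000] v=[0.0000]
Step 1: x=[6.7100] v=[-0.9000]
Step 2: x=[6.5325] v=[-1.7755]
Step 3: x=[6.2722] v=[-2.6026]
Step 4: x=[5.9363] v=[-3.3587]
Step 5: x=[5.5340] v=[-4.0232]
Step 6: x=[5.0762] v=[-4.5779]
Step 7: x=[4.5754] v=[-5.0078]
Step 8: x=[4.0453] v=[-5.3011]
Step 9: x=[3.5003] v=[-5.4498]
Step 10: x=[2.9553] v=[-5.4499]
Step 11: x=[2.4252] v=[-5.3014]
Step 12: x=[1.9244] v=[-5.0083]
Step 13: x=[1.4665] v=[-4.5786]
Step 14: x=[1.0641] v=[-4.0240]
Step 15: x=[0.7281] v=[-3.3597]
Step 16: x=[0.4677] v=[-2.6037]
Step 17: x=[0.2900] v=[-1.7767]
Step 18: x=[0.1999] v=[-0.9013]
Step 19: x=[0.1998] v=[-0.0013]
Step 20: x=[0.2897] v=[0.8988]
First v>=0 after going negative at step 20, time=2.0000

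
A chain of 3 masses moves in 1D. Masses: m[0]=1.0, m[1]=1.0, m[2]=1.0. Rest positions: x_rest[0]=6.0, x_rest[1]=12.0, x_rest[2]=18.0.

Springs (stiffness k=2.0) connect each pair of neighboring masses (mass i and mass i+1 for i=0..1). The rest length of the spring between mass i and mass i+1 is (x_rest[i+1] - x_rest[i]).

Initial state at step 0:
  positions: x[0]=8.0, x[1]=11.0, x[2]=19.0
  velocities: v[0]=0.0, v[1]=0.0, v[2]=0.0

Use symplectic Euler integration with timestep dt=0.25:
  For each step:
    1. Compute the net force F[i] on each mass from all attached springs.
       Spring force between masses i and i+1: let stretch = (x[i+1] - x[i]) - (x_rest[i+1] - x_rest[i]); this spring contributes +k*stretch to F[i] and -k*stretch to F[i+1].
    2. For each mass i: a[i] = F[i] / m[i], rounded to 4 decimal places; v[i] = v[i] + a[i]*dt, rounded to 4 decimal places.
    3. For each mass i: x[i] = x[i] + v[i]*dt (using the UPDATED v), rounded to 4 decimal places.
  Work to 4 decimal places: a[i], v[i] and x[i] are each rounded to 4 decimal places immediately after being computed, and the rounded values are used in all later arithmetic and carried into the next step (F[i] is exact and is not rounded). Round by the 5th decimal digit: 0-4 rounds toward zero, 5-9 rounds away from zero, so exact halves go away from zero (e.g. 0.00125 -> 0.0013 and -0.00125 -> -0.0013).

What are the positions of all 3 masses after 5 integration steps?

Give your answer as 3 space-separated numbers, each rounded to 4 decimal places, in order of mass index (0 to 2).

Step 0: x=[8.0000 11.0000 19.0000] v=[0.0000 0.0000 0.0000]
Step 1: x=[7.6250 11.6250 18.7500] v=[-1.5000 2.5000 -1.0000]
Step 2: x=[7.0000 12.6406 18.3594] v=[-2.5000 4.0625 -1.5625]
Step 3: x=[6.3301 13.6660 18.0039] v=[-2.6797 4.1016 -1.4219]
Step 4: x=[5.8272 14.3167 17.8562] v=[-2.0118 2.6026 -0.5909]
Step 5: x=[5.6354 14.3486 18.0161] v=[-0.7671 0.1276 0.6394]

Answer: 5.6354 14.3486 18.0161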